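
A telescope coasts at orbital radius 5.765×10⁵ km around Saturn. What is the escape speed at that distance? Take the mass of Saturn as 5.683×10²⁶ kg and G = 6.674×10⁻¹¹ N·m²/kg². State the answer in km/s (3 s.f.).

μ = GM = 6.674×10⁻¹¹ × 5.683×10²⁶ = 3.793×10¹⁶ m³/s².
r = 5.765×10⁵ km = 5.765×10⁸ m.
Escape speed v_esc = √(2μ/r) = √(2 × 3.793×10¹⁶ / 5.765×10⁸) = √(1.316×10⁸) = 11470 m/s.
= 11.47 km/s.

v_esc ≈ 11.5 km/s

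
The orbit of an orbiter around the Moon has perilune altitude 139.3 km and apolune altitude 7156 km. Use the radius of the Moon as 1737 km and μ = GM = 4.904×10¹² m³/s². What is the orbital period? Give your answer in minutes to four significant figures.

T ≈ 590.9 minutes

r_p = 1737 + 139.3 = 1876.3 km = 1.8763×10⁶ m.
r_a = 1737 + 7156 = 8893.0 km = 8.8930×10⁶ m.
Semi-major axis a = (r_p + r_a)/2 = (1876.3 + 8893.0)/2 = 5384.6 km = 5.385×10⁶ m.
By Kepler's third law T = 2π√(a³/μ) = 2π × 5.642×10³ = 3.545×10⁴ s.
= 590.9 minutes.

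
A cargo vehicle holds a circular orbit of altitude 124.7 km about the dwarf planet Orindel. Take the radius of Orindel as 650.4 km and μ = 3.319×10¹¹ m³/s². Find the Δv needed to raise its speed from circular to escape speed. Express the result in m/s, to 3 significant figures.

Δv ≈ 271 m/s

r = 650.4 + 124.7 = 775.10 km = 7.7510×10⁵ m.
Circular speed v_c = √(μ/r) = 654.4 m/s.
Escape speed v_esc = √(2μ/r) = √2 × v_c = 925.4 m/s.
Δv = v_esc − v_c = 271.0 m/s.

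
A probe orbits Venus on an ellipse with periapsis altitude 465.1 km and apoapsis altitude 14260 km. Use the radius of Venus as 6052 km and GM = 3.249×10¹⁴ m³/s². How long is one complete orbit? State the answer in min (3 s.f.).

T ≈ 285 min

r_p = 6052 + 465.1 = 6517.1 km = 6.5171×10⁶ m.
r_a = 6052 + 14260 = 20312 km = 2.0312×10⁷ m.
Semi-major axis a = (r_p + r_a)/2 = (6517.1 + 20312)/2 = 13415 km = 1.341×10⁷ m.
By Kepler's third law T = 2π√(a³/μ) = 2π × 2.726×10³ = 1.713×10⁴ s.
= 285.4 min.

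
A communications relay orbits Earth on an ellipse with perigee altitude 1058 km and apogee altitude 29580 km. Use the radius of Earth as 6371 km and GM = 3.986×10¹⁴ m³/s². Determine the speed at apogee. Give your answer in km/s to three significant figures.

v ≈ 1.95 km/s

r_p = 6371 + 1058 = 7429.0 km = 7.4290×10⁶ m.
r_a = 6371 + 29580 = 35951 km = 3.5951×10⁷ m.
Semi-major axis a = (r_p + r_a)/2 = 21690 km = 2.169×10⁷ m.
Vis-viva: v² = μ(2/r − 1/a) = 3.986×10¹⁴ × (5.563×10⁻⁸ − 4.610×10⁻⁸) = 3.797×10⁶ m²/s².
v = 1949 m/s = 1.949 km/s.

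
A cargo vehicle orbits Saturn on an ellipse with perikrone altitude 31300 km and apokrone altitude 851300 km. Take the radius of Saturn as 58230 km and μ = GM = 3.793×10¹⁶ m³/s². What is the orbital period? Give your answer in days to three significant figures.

r_p = 58230 + 31300 = 89530 km = 8.9530×10⁷ m.
r_a = 58230 + 851300 = 909530 km = 9.0953×10⁸ m.
Semi-major axis a = (r_p + r_a)/2 = (89530 + 9.0953×10⁵)/2 = 4.9953×10⁵ km = 4.995×10⁸ m.
By Kepler's third law T = 2π√(a³/μ) = 2π × 5.733×10⁴ = 3.602×10⁵ s.
= 4.169 days.

T ≈ 4.17 days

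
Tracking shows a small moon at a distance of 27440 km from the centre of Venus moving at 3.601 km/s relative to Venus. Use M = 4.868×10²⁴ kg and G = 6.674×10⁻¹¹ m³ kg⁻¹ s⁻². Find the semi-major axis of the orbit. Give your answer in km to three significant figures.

a ≈ 30300 km

μ = GM = 6.674×10⁻¹¹ × 4.868×10²⁴ = 3.249×10¹⁴ m³/s².
r = 2.744×10⁷ m.
Vis-viva rearranged: 1/a = 2/r − v²/μ = 7.289×10⁻⁸ − 3.991×10⁻⁸ = 3.297×10⁻⁸ m⁻¹.
a = 3.033×10⁷ m = 30327 km.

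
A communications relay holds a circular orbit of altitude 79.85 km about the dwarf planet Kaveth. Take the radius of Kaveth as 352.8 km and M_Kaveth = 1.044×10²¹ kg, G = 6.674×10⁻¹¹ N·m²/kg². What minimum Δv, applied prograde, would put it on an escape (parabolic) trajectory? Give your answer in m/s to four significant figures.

μ = GM = 6.674×10⁻¹¹ × 1.044×10²¹ = 6.968×10¹⁰ m³/s².
r = 352.8 + 79.85 = 432.65 km = 4.3265×10⁵ m.
Circular speed v_c = √(μ/r) = 401.3 m/s.
Escape speed v_esc = √(2μ/r) = √2 × v_c = 567.5 m/s.
Δv = v_esc − v_c = 166.2 m/s.

Δv ≈ 166.2 m/s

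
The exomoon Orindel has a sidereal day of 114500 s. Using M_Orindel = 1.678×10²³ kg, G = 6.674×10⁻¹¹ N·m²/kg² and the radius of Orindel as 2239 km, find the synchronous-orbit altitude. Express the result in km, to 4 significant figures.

h_sync ≈ 13250 km

μ = GM = 6.674×10⁻¹¹ × 1.678×10²³ = 1.120×10¹³ m³/s².
A synchronous orbit has period T, so by Kepler's third law a = (μT²/4π²)^(1/3).
μT²/4π² = 1.120×10¹³ × (1.145×10⁵)² / 39.48 = 3.719×10²¹ m³.
a = 1.549×10⁷ m = 15493 km.
Altitude h = a − R = 15493 − 2239 = 13254 km.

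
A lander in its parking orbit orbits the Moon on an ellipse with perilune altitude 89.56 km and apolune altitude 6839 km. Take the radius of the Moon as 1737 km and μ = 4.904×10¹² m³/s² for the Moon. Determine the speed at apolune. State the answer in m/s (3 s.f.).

v ≈ 448 m/s

r_p = 1737 + 89.56 = 1826.6 km = 1.8266×10⁶ m.
r_a = 1737 + 6839 = 8576.0 km = 8.5760×10⁶ m.
Semi-major axis a = (r_p + r_a)/2 = 5201.3 km = 5.201×10⁶ m.
Vis-viva: v² = μ(2/r − 1/a) = 4.904×10¹² × (2.332×10⁻⁷ − 1.923×10⁻⁷) = 2.008×10⁵ m²/s².
v = 448.1 m/s.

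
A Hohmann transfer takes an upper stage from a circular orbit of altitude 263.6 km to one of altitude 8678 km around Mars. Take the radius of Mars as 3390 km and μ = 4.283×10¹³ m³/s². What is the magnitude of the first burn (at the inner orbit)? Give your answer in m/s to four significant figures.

r₁ = 3390 + 263.6 = 3653.6 km = 3.6536×10⁶ m.
r₂ = 3390 + 8678 = 12068 km = 1.2068×10⁷ m.
Transfer ellipse a_t = (r₁ + r₂)/2 = 7.861×10⁶ m.
At r₁: circular v_c1 = √(μ/r₁) = 3424 m/s; transfer-periapsis v_p = √[μ(2/r₁ − 1/a_t)] = 4242 m/s.
Δv₁ = v_p − v_c1 = 818.4 m/s.

Δv ≈ 818.4 m/s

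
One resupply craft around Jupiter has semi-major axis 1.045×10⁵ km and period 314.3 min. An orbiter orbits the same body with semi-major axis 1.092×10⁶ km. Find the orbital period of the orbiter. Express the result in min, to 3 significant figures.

T₂ ≈ 10600 min

Kepler's third law: T² ∝ a³, so T₂ = T₁ (a₂/a₁)^(3/2).
a₂/a₁ = 10.45, (a₂/a₁)^(3/2) = 33.78.
T₂ = 314.3 × 33.78 = 10620 min.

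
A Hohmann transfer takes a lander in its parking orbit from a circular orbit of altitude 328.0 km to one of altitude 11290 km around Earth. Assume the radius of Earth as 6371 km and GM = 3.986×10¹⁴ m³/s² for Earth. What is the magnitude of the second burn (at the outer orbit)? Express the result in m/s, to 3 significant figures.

r₁ = 6371 + 328.0 = 6699.0 km = 6.6990×10⁶ m.
r₂ = 6371 + 11290 = 17661 km = 1.7661×10⁷ m.
Transfer ellipse a_t = (r₁ + r₂)/2 = 1.218×10⁷ m.
At r₁: circular v_c1 = √(μ/r₁) = 7714 m/s; transfer-perigee v_p = √[μ(2/r₁ − 1/a_t)] = 9289 m/s.
At r₂: circular v_c2 = √(μ/r₂) = 4751 m/s; transfer-apogee v_a = √[μ(2/r₂ − 1/a_t)] = 3523 m/s.
Δv₂ = v_c2 − v_a = 1227 m/s.

Δv ≈ 1230 m/s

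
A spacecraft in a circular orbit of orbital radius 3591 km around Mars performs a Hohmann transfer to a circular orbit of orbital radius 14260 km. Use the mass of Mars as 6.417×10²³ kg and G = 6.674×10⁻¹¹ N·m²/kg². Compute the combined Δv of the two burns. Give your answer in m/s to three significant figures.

μ = GM = 6.674×10⁻¹¹ × 6.417×10²³ = 4.283×10¹³ m³/s².
r₁ = 3591 km = 3.591×10⁶ m.
r₂ = 14260 km = 1.426×10⁷ m.
Transfer ellipse a_t = (r₁ + r₂)/2 = 8.926×10⁶ m.
At r₁: circular v_c1 = √(μ/r₁) = 3453 m/s; transfer-periapsis v_p = √[μ(2/r₁ − 1/a_t)] = 4365 m/s.
Δv₁ = v_p − v_c1 = 911.7 m/s.
At r₂: circular v_c2 = √(μ/r₂) = 1733 m/s; transfer-apoapsis v_a = √[μ(2/r₂ − 1/a_t)] = 1099 m/s.
Δv₂ = v_c2 − v_a = 633.8 m/s.
Total Δv = Δv₁ + Δv₂ = 1545 m/s.

Δv_total ≈ 1550 m/s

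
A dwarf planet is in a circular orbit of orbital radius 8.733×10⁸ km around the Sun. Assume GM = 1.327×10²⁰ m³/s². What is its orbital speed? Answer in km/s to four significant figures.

r = 8.733×10⁸ km = 8.733×10¹¹ m.
For a circular orbit v = √(μ/r) = √(1.327×10²⁰ / 8.733×10¹¹) = √(1.520×10⁸) = 12330 m/s.
That is 12.33 km/s.

v ≈ 12.33 km/s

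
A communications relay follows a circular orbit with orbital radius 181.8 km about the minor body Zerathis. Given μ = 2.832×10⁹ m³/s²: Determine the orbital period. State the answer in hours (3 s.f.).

T ≈ 2.54 hours

r = 181.8 km = 1.818×10⁵ m.
Kepler's third law: T = 2π√(r³/μ) = 2π√((1.818×10⁵)³ / 2.832×10⁹).
r³/μ = 2.122×10⁶ s², so T = 2π × 1.457×10³ = 9.152×10³ s.
Converting: 9.152×10³ s ÷ 3600 = 2.542 hours.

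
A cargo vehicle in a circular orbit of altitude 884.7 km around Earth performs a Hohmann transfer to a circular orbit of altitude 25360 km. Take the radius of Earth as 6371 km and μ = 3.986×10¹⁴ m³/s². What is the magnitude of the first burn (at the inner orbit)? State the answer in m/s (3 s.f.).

Δv ≈ 2040 m/s

r₁ = 6371 + 884.7 = 7255.7 km = 7.2557×10⁶ m.
r₂ = 6371 + 25360 = 31731 km = 3.1731×10⁷ m.
Transfer ellipse a_t = (r₁ + r₂)/2 = 1.949×10⁷ m.
At r₁: circular v_c1 = √(μ/r₁) = 7412 m/s; transfer-perigee v_p = √[μ(2/r₁ − 1/a_t)] = 9456 m/s.
Δv₁ = v_p − v_c1 = 2045 m/s.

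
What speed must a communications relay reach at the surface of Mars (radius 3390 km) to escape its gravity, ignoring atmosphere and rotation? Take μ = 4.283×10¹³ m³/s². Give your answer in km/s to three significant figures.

v_esc ≈ 5.03 km/s

r = R = 3.390×10⁶ m.
Escape speed v_esc = √(2μ/r) = √(2 × 4.283×10¹³ / 3.390×10⁶) = √(2.527×10⁷) = 5027 m/s.
= 5.027 km/s.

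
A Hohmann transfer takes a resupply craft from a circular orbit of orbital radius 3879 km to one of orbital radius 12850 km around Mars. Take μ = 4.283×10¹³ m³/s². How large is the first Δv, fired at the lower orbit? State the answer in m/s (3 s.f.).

Δv ≈ 796 m/s

r₁ = 3879 km = 3.879×10⁶ m.
r₂ = 12850 km = 1.285×10⁷ m.
Transfer ellipse a_t = (r₁ + r₂)/2 = 8.364×10⁶ m.
At r₁: circular v_c1 = √(μ/r₁) = 3323 m/s; transfer-periapsis v_p = √[μ(2/r₁ − 1/a_t)] = 4119 m/s.
Δv₁ = v_p − v_c1 = 795.7 m/s.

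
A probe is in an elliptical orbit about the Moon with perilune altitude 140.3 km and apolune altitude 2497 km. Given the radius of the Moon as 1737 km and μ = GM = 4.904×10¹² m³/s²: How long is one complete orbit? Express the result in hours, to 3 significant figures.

r_p = 1737 + 140.3 = 1877.3 km = 1.8773×10⁶ m.
r_a = 1737 + 2497 = 4234.0 km = 4.2340×10⁶ m.
Semi-major axis a = (r_p + r_a)/2 = (1877.3 + 4234.0)/2 = 3055.7 km = 3.056×10⁶ m.
By Kepler's third law T = 2π√(a³/μ) = 2π × 2.412×10³ = 1.516×10⁴ s.
= 4.210 hours.

T ≈ 4.21 hours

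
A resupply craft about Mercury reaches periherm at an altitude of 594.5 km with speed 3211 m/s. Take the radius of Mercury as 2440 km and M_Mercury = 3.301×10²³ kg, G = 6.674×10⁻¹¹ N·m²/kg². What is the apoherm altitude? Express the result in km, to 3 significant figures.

apoherm altitude ≈ 4990 km

μ = GM = 6.674×10⁻¹¹ × 3.301×10²³ = 2.203×10¹³ m³/s².
r_p = 2440 + 594.5 = 3034.5 km = 3.034×10⁶ m.
Specific energy ε = v²/2 − μ/r = -2.105×10⁶ J/kg, so a = −μ/(2ε) = 5.233×10⁶ m.
The apsides satisfy r_p + r_a = 2a, so the apoherm radius is 2a − r_p = 7.432×10⁶ m = 7432.1 km.
Apoherm altitude = 7432.1 − 2440 = 4992.1 km.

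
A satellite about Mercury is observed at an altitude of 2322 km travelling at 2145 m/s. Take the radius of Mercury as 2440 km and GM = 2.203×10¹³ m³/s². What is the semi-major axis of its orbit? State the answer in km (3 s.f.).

a ≈ 4740 km

r = 2440 + 2322 = 4762.0 km = 4.762×10⁶ m.
Specific orbital energy ε = v²/2 − μ/r = (2145)²/2 − 2.203×10¹³/4.762×10⁶ = -2.326×10⁶ J/kg.
Since ε = −μ/(2a), a = −μ/(2ε) = 4.736×10⁶ m = 4736.2 km.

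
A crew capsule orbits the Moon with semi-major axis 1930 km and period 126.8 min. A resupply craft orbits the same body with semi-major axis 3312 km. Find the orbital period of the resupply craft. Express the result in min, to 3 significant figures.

T₂ ≈ 285 min

Kepler's third law: T² ∝ a³, so T₂ = T₁ (a₂/a₁)^(3/2).
a₂/a₁ = 1.716, (a₂/a₁)^(3/2) = 2.248.
T₂ = 126.8 × 2.248 = 285.0 min.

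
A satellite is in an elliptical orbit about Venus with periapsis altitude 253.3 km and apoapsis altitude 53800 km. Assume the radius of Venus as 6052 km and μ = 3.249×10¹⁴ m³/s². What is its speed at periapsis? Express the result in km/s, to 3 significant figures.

r_p = 6052 + 253.3 = 6305.3 km = 6.3053×10⁶ m.
r_a = 6052 + 53800 = 59852 km = 5.9852×10⁷ m.
Semi-major axis a = (r_p + r_a)/2 = 33079 km = 3.308×10⁷ m.
Vis-viva: v² = μ(2/r − 1/a) = 3.249×10¹⁴ × (3.172×10⁻⁷ − 3.023×10⁻⁸) = 9.323×10⁷ m²/s².
v = 9656 m/s = 9.656 km/s.

v ≈ 9.66 km/s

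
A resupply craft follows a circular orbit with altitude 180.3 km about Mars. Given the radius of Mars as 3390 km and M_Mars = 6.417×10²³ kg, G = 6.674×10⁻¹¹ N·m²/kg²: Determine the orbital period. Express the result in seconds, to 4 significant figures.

T ≈ 6477 seconds

μ = GM = 6.674×10⁻¹¹ × 6.417×10²³ = 4.283×10¹³ m³/s².
r = 3390 + 180.3 = 3570.3 km = 3.5703×10⁶ m.
Kepler's third law: T = 2π√(r³/μ) = 2π√((3.570×10⁶)³ / 4.283×10¹³).
r³/μ = 1.063×10⁶ s², so T = 2π × 1.031×10³ = 6.477×10³ s.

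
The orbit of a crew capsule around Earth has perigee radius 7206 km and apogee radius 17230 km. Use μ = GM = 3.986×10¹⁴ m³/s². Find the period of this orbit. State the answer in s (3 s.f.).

T ≈ 13400 s

Semi-major axis a = (r_p + r_a)/2 = (7206.0 + 17230)/2 = 12218 km = 1.222×10⁷ m.
By Kepler's third law T = 2π√(a³/μ) = 2π × 2.139×10³ = 1.344×10⁴ s.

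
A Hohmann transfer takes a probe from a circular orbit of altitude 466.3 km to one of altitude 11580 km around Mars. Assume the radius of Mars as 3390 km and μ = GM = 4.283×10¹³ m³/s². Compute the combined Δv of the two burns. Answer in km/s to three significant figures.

r₁ = 3390 + 466.3 = 3856.3 km = 3.8563×10⁶ m.
r₂ = 3390 + 11580 = 14970 km = 1.4970×10⁷ m.
Transfer ellipse a_t = (r₁ + r₂)/2 = 9.413×10⁶ m.
At r₁: circular v_c1 = √(μ/r₁) = 3333 m/s; transfer-periapsis v_p = √[μ(2/r₁ − 1/a_t)] = 4203 m/s.
Δv₁ = v_p − v_c1 = 870.1 m/s.
At r₂: circular v_c2 = √(μ/r₂) = 1691 m/s; transfer-apoapsis v_a = √[μ(2/r₂ − 1/a_t)] = 1083 m/s.
Δv₂ = v_c2 − v_a = 608.8 m/s.
Total Δv = Δv₁ + Δv₂ = 1479 m/s = 1.479 km/s.

Δv_total ≈ 1.48 km/s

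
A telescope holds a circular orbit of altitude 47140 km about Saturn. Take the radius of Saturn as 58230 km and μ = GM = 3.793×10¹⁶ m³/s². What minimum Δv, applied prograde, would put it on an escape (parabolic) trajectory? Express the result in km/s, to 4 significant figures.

r = 58230 + 47140 = 105370 km = 1.0537×10⁸ m.
Circular speed v_c = √(μ/r) = 18970 m/s.
Escape speed v_esc = √(2μ/r) = √2 × v_c = 26830 m/s.
Δv = v_esc − v_c = 7859 m/s = 7.859 km/s.

Δv ≈ 7.859 km/s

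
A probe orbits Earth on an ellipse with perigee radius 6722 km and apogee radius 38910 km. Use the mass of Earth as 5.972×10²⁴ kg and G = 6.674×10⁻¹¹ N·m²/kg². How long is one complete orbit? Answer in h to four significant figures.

μ = GM = 6.674×10⁻¹¹ × 5.972×10²⁴ = 3.986×10¹⁴ m³/s².
Semi-major axis a = (r_p + r_a)/2 = (6722.0 + 38910)/2 = 22816 km = 2.282×10⁷ m.
By Kepler's third law T = 2π√(a³/μ) = 2π × 5.459×10³ = 3.430×10⁴ s.
= 9.528 h.

T ≈ 9.528 h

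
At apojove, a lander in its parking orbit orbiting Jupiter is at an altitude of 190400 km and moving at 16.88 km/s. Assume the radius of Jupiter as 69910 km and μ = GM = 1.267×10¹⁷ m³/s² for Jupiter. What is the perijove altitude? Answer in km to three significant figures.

r_a = 69910 + 190400 = 2.6031×10⁵ km = 2.603×10⁸ m.
Specific energy ε = v²/2 − μ/r = -3.443×10⁸ J/kg, so a = −μ/(2ε) = 1.840×10⁸ m.
The apsides satisfy r_p + r_a = 2a, so the perijove radius is 2a − r_a = 1.077×10⁸ m = 1.0773×10⁵ km.
Perijove altitude = 1.0773×10⁵ − 69910 = 37816 km.

perijove altitude ≈ 37800 km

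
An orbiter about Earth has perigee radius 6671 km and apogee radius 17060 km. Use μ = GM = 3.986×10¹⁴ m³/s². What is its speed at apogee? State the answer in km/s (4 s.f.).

v ≈ 3.624 km/s

Semi-major axis a = (r_p + r_a)/2 = 11866 km = 1.187×10⁷ m.
Vis-viva: v² = μ(2/r − 1/a) = 3.986×10¹⁴ × (1.172×10⁻⁷ − 8.428×10⁻⁸) = 1.314×10⁷ m²/s².
v = 3624 m/s = 3.624 km/s.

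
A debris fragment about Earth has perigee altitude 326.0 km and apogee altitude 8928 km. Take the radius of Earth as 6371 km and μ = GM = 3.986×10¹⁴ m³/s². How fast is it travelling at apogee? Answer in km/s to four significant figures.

r_p = 6371 + 326.0 = 6697.0 km = 6.6970×10⁶ m.
r_a = 6371 + 8928 = 15299 km = 1.5299×10⁷ m.
Semi-major axis a = (r_p + r_a)/2 = 10998 km = 1.100×10⁷ m.
Vis-viva: v² = μ(2/r − 1/a) = 3.986×10¹⁴ × (1.307×10⁻⁷ − 9.093×10⁻⁸) = 1.587×10⁷ m²/s².
v = 3983 m/s = 3.983 km/s.

v ≈ 3.983 km/s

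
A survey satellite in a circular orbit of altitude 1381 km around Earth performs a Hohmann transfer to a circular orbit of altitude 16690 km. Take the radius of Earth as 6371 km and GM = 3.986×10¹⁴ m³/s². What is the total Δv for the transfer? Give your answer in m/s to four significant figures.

Δv_total ≈ 2811 m/s

r₁ = 6371 + 1381 = 7752.0 km = 7.7520×10⁶ m.
r₂ = 6371 + 16690 = 23061 km = 2.3061×10⁷ m.
Transfer ellipse a_t = (r₁ + r₂)/2 = 1.541×10⁷ m.
At r₁: circular v_c1 = √(μ/r₁) = 7171 m/s; transfer-perigee v_p = √[μ(2/r₁ − 1/a_t)] = 8773 m/s.
Δv₁ = v_p − v_c1 = 1602 m/s.
At r₂: circular v_c2 = √(μ/r₂) = 4157 m/s; transfer-apogee v_a = √[μ(2/r₂ − 1/a_t)] = 2949 m/s.
Δv₂ = v_c2 − v_a = 1208 m/s.
Total Δv = Δv₁ + Δv₂ = 2811 m/s.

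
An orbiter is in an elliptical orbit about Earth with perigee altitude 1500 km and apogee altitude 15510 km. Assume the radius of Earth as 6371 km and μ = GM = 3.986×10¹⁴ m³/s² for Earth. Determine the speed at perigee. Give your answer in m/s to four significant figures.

v ≈ 8631 m/s

r_p = 6371 + 1500 = 7871.0 km = 7.8710×10⁶ m.
r_a = 6371 + 15510 = 21881 km = 2.1881×10⁷ m.
Semi-major axis a = (r_p + r_a)/2 = 14876 km = 1.488×10⁷ m.
Vis-viva: v² = μ(2/r − 1/a) = 3.986×10¹⁴ × (2.541×10⁻⁷ − 6.722×10⁻⁸) = 7.449×10⁷ m²/s².
v = 8631 m/s.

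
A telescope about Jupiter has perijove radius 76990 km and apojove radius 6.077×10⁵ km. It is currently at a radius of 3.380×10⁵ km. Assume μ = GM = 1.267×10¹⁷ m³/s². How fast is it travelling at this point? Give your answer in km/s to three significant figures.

v ≈ 19.5 km/s

Semi-major axis a = (r_p + r_a)/2 = 3.4234×10⁵ km = 3.423×10⁸ m.
Vis-viva: v² = μ(2/r − 1/a) = 1.267×10¹⁷ × (5.917×10⁻⁹ − 2.921×10⁻⁹) = 3.796×10⁸ m²/s².
v = 19480 m/s = 19.48 km/s.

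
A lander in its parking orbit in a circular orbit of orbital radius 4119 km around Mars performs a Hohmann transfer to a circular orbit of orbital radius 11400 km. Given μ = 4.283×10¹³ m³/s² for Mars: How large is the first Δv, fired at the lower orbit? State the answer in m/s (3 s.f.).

Δv ≈ 684 m/s

r₁ = 4119 km = 4.119×10⁶ m.
r₂ = 11400 km = 1.140×10⁷ m.
Transfer ellipse a_t = (r₁ + r₂)/2 = 7.760×10⁶ m.
At r₁: circular v_c1 = √(μ/r₁) = 3225 m/s; transfer-periapsis v_p = √[μ(2/r₁ − 1/a_t)] = 3909 m/s.
Δv₁ = v_p − v_c1 = 683.9 m/s.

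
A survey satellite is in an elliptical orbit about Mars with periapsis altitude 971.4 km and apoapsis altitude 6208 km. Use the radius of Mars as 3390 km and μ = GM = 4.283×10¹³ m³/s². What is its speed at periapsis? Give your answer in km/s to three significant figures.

r_p = 3390 + 971.4 = 4361.4 km = 4.3614×10⁶ m.
r_a = 3390 + 6208 = 9598.0 km = 9.5980×10⁶ m.
Semi-major axis a = (r_p + r_a)/2 = 6979.7 km = 6.980×10⁶ m.
Vis-viva: v² = μ(2/r − 1/a) = 4.283×10¹³ × (4.586×10⁻⁷ − 1.433×10⁻⁷) = 1.350×10⁷ m²/s².
v = 3675 m/s = 3.675 km/s.

v ≈ 3.67 km/s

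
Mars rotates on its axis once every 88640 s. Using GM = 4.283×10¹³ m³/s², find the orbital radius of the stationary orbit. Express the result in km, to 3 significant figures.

A synchronous orbit has period T, so by Kepler's third law a = (μT²/4π²)^(1/3).
μT²/4π² = 4.283×10¹³ × (8.864×10⁴)² / 39.48 = 8.524×10²¹ m³.
a = 2.043×10⁷ m = 20428 km.

r_sync ≈ 20400 km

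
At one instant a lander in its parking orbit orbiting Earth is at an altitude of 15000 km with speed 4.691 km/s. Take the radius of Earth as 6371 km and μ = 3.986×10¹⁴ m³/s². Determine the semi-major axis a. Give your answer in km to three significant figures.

r = 6371 + 15000 = 21371 km = 2.137×10⁷ m.
Specific orbital energy ε = v²/2 − μ/r = (4691)²/2 − 3.986×10¹⁴/2.137×10⁷ = -7.649×10⁶ J/kg.
Since ε = −μ/(2a), a = −μ/(2ε) = 2.606×10⁷ m = 26057 km.

a ≈ 26100 km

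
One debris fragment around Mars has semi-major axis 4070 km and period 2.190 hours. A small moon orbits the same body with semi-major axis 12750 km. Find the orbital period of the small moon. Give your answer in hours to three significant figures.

T₂ ≈ 12.1 hours

Kepler's third law: T² ∝ a³, so T₂ = T₁ (a₂/a₁)^(3/2).
a₂/a₁ = 3.133, (a₂/a₁)^(3/2) = 5.545.
T₂ = 2.190 × 5.545 = 12.14 hours.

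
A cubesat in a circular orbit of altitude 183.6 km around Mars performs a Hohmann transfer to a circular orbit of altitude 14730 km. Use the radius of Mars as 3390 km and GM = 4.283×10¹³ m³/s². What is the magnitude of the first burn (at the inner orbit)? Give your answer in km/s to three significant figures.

Δv ≈ 1.01 km/s

r₁ = 3390 + 183.6 = 3573.6 km = 3.5736×10⁶ m.
r₂ = 3390 + 14730 = 18120 km = 1.8120×10⁷ m.
Transfer ellipse a_t = (r₁ + r₂)/2 = 1.085×10⁷ m.
At r₁: circular v_c1 = √(μ/r₁) = 3462 m/s; transfer-periapsis v_p = √[μ(2/r₁ − 1/a_t)] = 4475 m/s.
Δv₁ = v_p − v_c1 = 1013 m/s.
= 1.013 km/s.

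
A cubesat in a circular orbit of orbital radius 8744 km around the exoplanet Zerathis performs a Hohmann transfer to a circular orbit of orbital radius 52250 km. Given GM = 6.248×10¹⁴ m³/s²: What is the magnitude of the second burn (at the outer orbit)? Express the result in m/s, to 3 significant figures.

Δv ≈ 1610 m/s

r₁ = 8744 km = 8.744×10⁶ m.
r₂ = 52250 km = 5.225×10⁷ m.
Transfer ellipse a_t = (r₁ + r₂)/2 = 3.050×10⁷ m.
At r₁: circular v_c1 = √(μ/r₁) = 8453 m/s; transfer-periapsis v_p = √[μ(2/r₁ − 1/a_t)] = 11060 m/s.
At r₂: circular v_c2 = √(μ/r₂) = 3458 m/s; transfer-apoapsis v_a = √[μ(2/r₂ − 1/a_t)] = 1852 m/s.
Δv₂ = v_c2 − v_a = 1606 m/s.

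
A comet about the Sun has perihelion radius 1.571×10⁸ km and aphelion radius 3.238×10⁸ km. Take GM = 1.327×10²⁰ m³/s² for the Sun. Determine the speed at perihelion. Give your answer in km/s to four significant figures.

Semi-major axis a = (r_p + r_a)/2 = 2.4045×10⁸ km = 2.404×10¹¹ m.
Vis-viva: v² = μ(2/r − 1/a) = 1.327×10²⁰ × (1.273×10⁻¹¹ − 4.159×10⁻¹²) = 1.137×10⁹ m²/s².
v = 33730 m/s = 33.73 km/s.

v ≈ 33.73 km/s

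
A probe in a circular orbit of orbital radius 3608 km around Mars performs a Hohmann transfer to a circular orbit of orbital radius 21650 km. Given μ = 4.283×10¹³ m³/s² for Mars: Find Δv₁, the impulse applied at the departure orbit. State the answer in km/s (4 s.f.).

r₁ = 3608 km = 3.608×10⁶ m.
r₂ = 21650 km = 2.165×10⁷ m.
Transfer ellipse a_t = (r₁ + r₂)/2 = 1.263×10⁷ m.
At r₁: circular v_c1 = √(μ/r₁) = 3445 m/s; transfer-periapsis v_p = √[μ(2/r₁ − 1/a_t)] = 4511 m/s.
Δv₁ = v_p − v_c1 = 1066 m/s.
= 1.066 km/s.

Δv ≈ 1.066 km/s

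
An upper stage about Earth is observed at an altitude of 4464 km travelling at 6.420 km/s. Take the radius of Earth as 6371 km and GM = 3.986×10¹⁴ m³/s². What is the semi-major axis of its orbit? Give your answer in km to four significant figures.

a ≈ 12320 km

r = 6371 + 4464 = 10835 km = 1.084×10⁷ m.
Specific orbital energy ε = v²/2 − μ/r = (6420)²/2 − 3.986×10¹⁴/1.084×10⁷ = -1.618×10⁷ J/kg.
Since ε = −μ/(2a), a = −μ/(2ε) = 1.232×10⁷ m = 12318 km.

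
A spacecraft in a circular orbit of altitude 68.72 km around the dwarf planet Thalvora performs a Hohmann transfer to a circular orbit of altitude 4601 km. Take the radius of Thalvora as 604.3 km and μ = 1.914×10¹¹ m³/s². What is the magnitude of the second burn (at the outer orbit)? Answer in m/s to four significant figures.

Δv ≈ 100.0 m/s

r₁ = 604.3 + 68.72 = 673.02 km = 6.7302×10⁵ m.
r₂ = 604.3 + 4601 = 5205.3 km = 5.2053×10⁶ m.
Transfer ellipse a_t = (r₁ + r₂)/2 = 2.939×10⁶ m.
At r₁: circular v_c1 = √(μ/r₁) = 533.3 m/s; transfer-periapsis v_p = √[μ(2/r₁ − 1/a_t)] = 709.7 m/s.
At r₂: circular v_c2 = √(μ/r₂) = 191.8 m/s; transfer-apoapsis v_a = √[μ(2/r₂ − 1/a_t)] = 91.76 m/s.
Δv₂ = v_c2 − v_a = 100.0 m/s.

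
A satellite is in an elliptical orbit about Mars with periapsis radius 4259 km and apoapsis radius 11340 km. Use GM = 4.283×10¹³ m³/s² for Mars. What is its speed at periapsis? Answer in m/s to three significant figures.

v ≈ 3820 m/s

Semi-major axis a = (r_p + r_a)/2 = 7799.5 km = 7.800×10⁶ m.
Vis-viva: v² = μ(2/r − 1/a) = 4.283×10¹³ × (4.696×10⁻⁷ − 1.282×10⁻⁷) = 1.462×10⁷ m²/s².
v = 3824 m/s.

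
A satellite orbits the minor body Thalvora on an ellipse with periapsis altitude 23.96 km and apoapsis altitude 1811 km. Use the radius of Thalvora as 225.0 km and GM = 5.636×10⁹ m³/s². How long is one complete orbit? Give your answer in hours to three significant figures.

T ≈ 28.4 hours

r_p = 225.0 + 23.96 = 248.96 km = 2.4896×10⁵ m.
r_a = 225.0 + 1811 = 2036.0 km = 2.0360×10⁶ m.
Semi-major axis a = (r_p + r_a)/2 = (248.96 + 2036.0)/2 = 1142.5 km = 1.142×10⁶ m.
By Kepler's third law T = 2π√(a³/μ) = 2π × 1.627×10⁴ = 1.022×10⁵ s.
= 28.39 hours.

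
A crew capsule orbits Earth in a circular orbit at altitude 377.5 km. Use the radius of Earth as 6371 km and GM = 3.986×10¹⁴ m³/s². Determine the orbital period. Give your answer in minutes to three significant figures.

T ≈ 92.0 minutes

r = 6371 + 377.5 = 6748.5 km = 6.7485×10⁶ m.
Kepler's third law: T = 2π√(r³/μ) = 2π√((6.748×10⁶)³ / 3.986×10¹⁴).
r³/μ = 7.711×10⁵ s², so T = 2π × 8.781×10² = 5.517×10³ s.
Converting: 5.517×10³ s ÷ 60.00 = 91.95 minutes.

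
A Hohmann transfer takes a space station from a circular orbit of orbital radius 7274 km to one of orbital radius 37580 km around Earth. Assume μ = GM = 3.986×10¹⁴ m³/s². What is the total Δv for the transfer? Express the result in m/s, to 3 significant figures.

r₁ = 7274 km = 7.274×10⁶ m.
r₂ = 37580 km = 3.758×10⁷ m.
Transfer ellipse a_t = (r₁ + r₂)/2 = 2.243×10⁷ m.
At r₁: circular v_c1 = √(μ/r₁) = 7403 m/s; transfer-perigee v_p = √[μ(2/r₁ − 1/a_t)] = 9582 m/s.
Δv₁ = v_p − v_c1 = 2180 m/s.
At r₂: circular v_c2 = √(μ/r₂) = 3257 m/s; transfer-apogee v_a = √[μ(2/r₂ − 1/a_t)] = 1855 m/s.
Δv₂ = v_c2 − v_a = 1402 m/s.
Total Δv = Δv₁ + Δv₂ = 3582 m/s.

Δv_total ≈ 3580 m/s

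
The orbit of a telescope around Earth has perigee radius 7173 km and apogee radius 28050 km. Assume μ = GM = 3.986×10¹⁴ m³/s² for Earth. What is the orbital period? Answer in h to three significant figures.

T ≈ 6.46 h

Semi-major axis a = (r_p + r_a)/2 = (7173.0 + 28050)/2 = 17612 km = 1.761×10⁷ m.
By Kepler's third law T = 2π√(a³/μ) = 2π × 3.702×10³ = 2.326×10⁴ s.
= 6.461 h.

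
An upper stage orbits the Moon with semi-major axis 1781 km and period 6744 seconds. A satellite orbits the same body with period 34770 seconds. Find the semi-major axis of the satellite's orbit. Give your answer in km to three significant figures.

a₂ ≈ 5320 km

Kepler's third law: a³ ∝ T², so a₂ = a₁ (T₂/T₁)^(2/3).
T₂/T₁ = 5.156, (T₂/T₁)^(2/3) = 2.984.
a₂ = 1781 × 2.984 = 5315 km.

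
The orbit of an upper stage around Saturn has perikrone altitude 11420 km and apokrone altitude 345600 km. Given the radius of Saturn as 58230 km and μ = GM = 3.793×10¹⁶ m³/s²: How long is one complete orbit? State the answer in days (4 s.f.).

r_p = 58230 + 11420 = 69650 km = 6.9650×10⁷ m.
r_a = 58230 + 345600 = 403830 km = 4.0383×10⁸ m.
Semi-major axis a = (r_p + r_a)/2 = (69650 + 4.0383×10⁵)/2 = 2.3674×10⁵ km = 2.367×10⁸ m.
By Kepler's third law T = 2π√(a³/μ) = 2π × 1.870×10⁴ = 1.175×10⁵ s.
= 1.360 days.

T ≈ 1.360 days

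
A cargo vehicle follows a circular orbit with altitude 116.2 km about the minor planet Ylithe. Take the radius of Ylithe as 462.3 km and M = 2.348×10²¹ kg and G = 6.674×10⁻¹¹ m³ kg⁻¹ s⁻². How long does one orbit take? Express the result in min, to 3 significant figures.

μ = GM = 6.674×10⁻¹¹ × 2.348×10²¹ = 1.567×10¹¹ m³/s².
r = 462.3 + 116.2 = 578.50 km = 5.7850×10⁵ m.
Kepler's third law: T = 2π√(r³/μ) = 2π√((5.785×10⁵)³ / 1.567×10¹¹).
r³/μ = 1.235×10⁶ s², so T = 2π × 1.112×10³ = 6.984×10³ s.
Converting: 6.984×10³ s ÷ 60.00 = 116.4 min.

T ≈ 116 min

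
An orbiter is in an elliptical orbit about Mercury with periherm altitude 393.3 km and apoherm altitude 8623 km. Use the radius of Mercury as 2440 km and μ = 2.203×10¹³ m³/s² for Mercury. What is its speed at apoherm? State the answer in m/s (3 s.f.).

v ≈ 901 m/s

r_p = 2440 + 393.3 = 2833.3 km = 2.8333×10⁶ m.
r_a = 2440 + 8623 = 11063 km = 1.1063×10⁷ m.
Semi-major axis a = (r_p + r_a)/2 = 6948.1 km = 6.948×10⁶ m.
Vis-viva: v² = μ(2/r − 1/a) = 2.203×10¹³ × (1.808×10⁻⁷ − 1.439×10⁻⁷) = 8.120×10⁵ m²/s².
v = 901.1 m/s.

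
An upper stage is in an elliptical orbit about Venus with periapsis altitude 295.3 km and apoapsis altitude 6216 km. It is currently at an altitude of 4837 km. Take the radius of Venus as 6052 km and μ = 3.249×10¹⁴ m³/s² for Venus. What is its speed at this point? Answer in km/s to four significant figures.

r_p = 6052 + 295.3 = 6347.3 km = 6.3473×10⁶ m.
r_a = 6052 + 6216 = 12268 km = 1.2268×10⁷ m.
r = 6052 + 4837 = 10889 km = 1.089×10⁷ m.
Semi-major axis a = (r_p + r_a)/2 = 9307.6 km = 9.308×10⁶ m.
Vis-viva: v² = μ(2/r − 1/a) = 3.249×10¹⁴ × (1.837×10⁻⁷ − 1.074×10⁻⁷) = 2.477×10⁷ m²/s².
v = 4977 m/s = 4.977 km/s.

v ≈ 4.977 km/s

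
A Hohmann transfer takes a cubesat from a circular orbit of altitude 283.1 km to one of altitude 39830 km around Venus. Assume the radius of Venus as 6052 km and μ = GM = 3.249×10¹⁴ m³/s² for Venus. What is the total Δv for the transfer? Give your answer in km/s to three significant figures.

r₁ = 6052 + 283.1 = 6335.1 km = 6.3351×10⁶ m.
r₂ = 6052 + 39830 = 45882 km = 4.5882×10⁷ m.
Transfer ellipse a_t = (r₁ + r₂)/2 = 2.611×10⁷ m.
At r₁: circular v_c1 = √(μ/r₁) = 7161 m/s; transfer-periapsis v_p = √[μ(2/r₁ − 1/a_t)] = 9494 m/s.
Δv₁ = v_p − v_c1 = 2332 m/s.
At r₂: circular v_c2 = √(μ/r₂) = 2661 m/s; transfer-apoapsis v_a = √[μ(2/r₂ − 1/a_t)] = 1311 m/s.
Δv₂ = v_c2 − v_a = 1350 m/s.
Total Δv = Δv₁ + Δv₂ = 3682 m/s = 3.682 km/s.

Δv_total ≈ 3.68 km/s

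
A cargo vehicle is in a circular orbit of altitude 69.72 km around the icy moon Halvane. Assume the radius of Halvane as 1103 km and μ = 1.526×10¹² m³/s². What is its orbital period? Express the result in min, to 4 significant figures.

r = 1103 + 69.72 = 1172.7 km = 1.1727×10⁶ m.
Kepler's third law: T = 2π√(r³/μ) = 2π√((1.173×10⁶)³ / 1.526×10¹²).
r³/μ = 1.057×10⁶ s², so T = 2π × 1.028×10³ = 6.459×10³ s.
Converting: 6.459×10³ s ÷ 60.00 = 107.7 min.

T ≈ 107.7 min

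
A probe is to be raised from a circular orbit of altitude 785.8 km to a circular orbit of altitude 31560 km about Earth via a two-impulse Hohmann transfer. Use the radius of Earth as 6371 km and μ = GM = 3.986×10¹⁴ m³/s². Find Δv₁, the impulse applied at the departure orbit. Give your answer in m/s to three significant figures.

Δv ≈ 2220 m/s

r₁ = 6371 + 785.8 = 7156.8 km = 7.1568×10⁶ m.
r₂ = 6371 + 31560 = 37931 km = 3.7931×10⁷ m.
Transfer ellipse a_t = (r₁ + r₂)/2 = 2.254×10⁷ m.
At r₁: circular v_c1 = √(μ/r₁) = 7463 m/s; transfer-perigee v_p = √[μ(2/r₁ − 1/a_t)] = 9680 m/s.
Δv₁ = v_p − v_c1 = 2217 m/s.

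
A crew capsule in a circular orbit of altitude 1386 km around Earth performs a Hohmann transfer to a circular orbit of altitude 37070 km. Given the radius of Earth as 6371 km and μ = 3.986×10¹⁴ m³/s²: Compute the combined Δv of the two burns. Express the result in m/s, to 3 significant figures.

r₁ = 6371 + 1386 = 7757.0 km = 7.7570×10⁶ m.
r₂ = 6371 + 37070 = 43441 km = 4.3441×10⁷ m.
Transfer ellipse a_t = (r₁ + r₂)/2 = 2.560×10⁷ m.
At r₁: circular v_c1 = √(μ/r₁) = 7168 m/s; transfer-perigee v_p = √[μ(2/r₁ − 1/a_t)] = 9338 m/s.
Δv₁ = v_p − v_c1 = 2170 m/s.
At r₂: circular v_c2 = √(μ/r₂) = 3029 m/s; transfer-apogee v_a = √[μ(2/r₂ − 1/a_t)] = 1667 m/s.
Δv₂ = v_c2 − v_a = 1362 m/s.
Total Δv = Δv₁ + Δv₂ = 3531 m/s.

Δv_total ≈ 3530 m/s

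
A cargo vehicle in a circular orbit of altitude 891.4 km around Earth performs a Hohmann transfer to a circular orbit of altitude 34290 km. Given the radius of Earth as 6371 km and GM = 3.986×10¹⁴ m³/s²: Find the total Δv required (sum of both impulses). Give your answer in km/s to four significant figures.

r₁ = 6371 + 891.4 = 7262.4 km = 7.2624×10⁶ m.
r₂ = 6371 + 34290 = 40661 km = 4.0661×10⁷ m.
Transfer ellipse a_t = (r₁ + r₂)/2 = 2.396×10⁷ m.
At r₁: circular v_c1 = √(μ/r₁) = 7408 m/s; transfer-perigee v_p = √[μ(2/r₁ − 1/a_t)] = 9651 m/s.
Δv₁ = v_p − v_c1 = 2242 m/s.
At r₂: circular v_c2 = √(μ/r₂) = 3131 m/s; transfer-apogee v_a = √[μ(2/r₂ − 1/a_t)] = 1724 m/s.
Δv₂ = v_c2 − v_a = 1407 m/s.
Total Δv = Δv₁ + Δv₂ = 3650 m/s = 3.650 km/s.

Δv_total ≈ 3.650 km/s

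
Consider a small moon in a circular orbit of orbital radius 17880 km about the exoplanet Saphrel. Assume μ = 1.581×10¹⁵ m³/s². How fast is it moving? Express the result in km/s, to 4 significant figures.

v ≈ 9.403 km/s

r = 17880 km = 1.788×10⁷ m.
For a circular orbit v = √(μ/r) = √(1.581×10¹⁵ / 1.788×10⁷) = √(8.842×10⁷) = 9403 m/s.
That is 9.403 km/s.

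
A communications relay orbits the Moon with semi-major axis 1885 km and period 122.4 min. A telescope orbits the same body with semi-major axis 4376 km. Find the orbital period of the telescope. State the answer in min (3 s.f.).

Kepler's third law: T² ∝ a³, so T₂ = T₁ (a₂/a₁)^(3/2).
a₂/a₁ = 2.321, (a₂/a₁)^(3/2) = 3.537.
T₂ = 122.4 × 3.537 = 432.9 min.

T₂ ≈ 433 min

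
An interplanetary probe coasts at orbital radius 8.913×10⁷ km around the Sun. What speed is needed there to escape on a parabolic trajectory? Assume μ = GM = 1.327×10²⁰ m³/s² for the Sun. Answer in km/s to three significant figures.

r = 8.913×10⁷ km = 8.913×10¹⁰ m.
Escape speed v_esc = √(2μ/r) = √(2 × 1.327×10²⁰ / 8.913×10¹⁰) = √(2.978×10⁹) = 54570 m/s.
= 54.57 km/s.

v_esc ≈ 54.6 km/s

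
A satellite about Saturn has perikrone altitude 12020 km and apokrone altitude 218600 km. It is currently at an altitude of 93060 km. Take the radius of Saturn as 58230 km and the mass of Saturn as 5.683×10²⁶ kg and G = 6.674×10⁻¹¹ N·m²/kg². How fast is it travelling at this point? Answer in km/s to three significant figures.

v ≈ 16.8 km/s

μ = GM = 6.674×10⁻¹¹ × 5.683×10²⁶ = 3.793×10¹⁶ m³/s².
r_p = 58230 + 12020 = 70250 km = 7.0250×10⁷ m.
r_a = 58230 + 218600 = 276830 km = 2.7683×10⁸ m.
r = 58230 + 93060 = 1.5129×10⁵ km = 1.513×10⁸ m.
Semi-major axis a = (r_p + r_a)/2 = 1.7354×10⁵ km = 1.735×10⁸ m.
Vis-viva: v² = μ(2/r − 1/a) = 3.793×10¹⁶ × (1.322×10⁻⁸ − 5.762×10⁻⁹) = 2.828×10⁸ m²/s².
v = 16820 m/s = 16.82 km/s.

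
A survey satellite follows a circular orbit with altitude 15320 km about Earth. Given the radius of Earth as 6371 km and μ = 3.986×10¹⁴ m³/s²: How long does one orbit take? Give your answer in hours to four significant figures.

T ≈ 8.831 hours

r = 6371 + 15320 = 21691 km = 2.1691×10⁷ m.
Kepler's third law: T = 2π√(r³/μ) = 2π√((2.169×10⁷)³ / 3.986×10¹⁴).
r³/μ = 2.560×10⁷ s², so T = 2π × 5.060×10³ = 3.179×10⁴ s.
Converting: 3.179×10⁴ s ÷ 3600 = 8.831 hours.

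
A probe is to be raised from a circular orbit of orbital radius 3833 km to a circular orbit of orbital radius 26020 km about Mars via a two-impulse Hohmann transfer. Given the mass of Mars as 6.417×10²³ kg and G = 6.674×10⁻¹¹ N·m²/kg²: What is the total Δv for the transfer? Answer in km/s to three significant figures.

μ = GM = 6.674×10⁻¹¹ × 6.417×10²³ = 4.283×10¹³ m³/s².
r₁ = 3833 km = 3.833×10⁶ m.
r₂ = 26020 km = 2.602×10⁷ m.
Transfer ellipse a_t = (r₁ + r₂)/2 = 1.493×10⁷ m.
At r₁: circular v_c1 = √(μ/r₁) = 3343 m/s; transfer-periapsis v_p = √[μ(2/r₁ − 1/a_t)] = 4413 m/s.
Δv₁ = v_p − v_c1 = 1071 m/s.
At r₂: circular v_c2 = √(μ/r₂) = 1283 m/s; transfer-apoapsis v_a = √[μ(2/r₂ − 1/a_t)] = 650.1 m/s.
Δv₂ = v_c2 − v_a = 632.8 m/s.
Total Δv = Δv₁ + Δv₂ = 1703 m/s = 1.703 km/s.

Δv_total ≈ 1.70 km/s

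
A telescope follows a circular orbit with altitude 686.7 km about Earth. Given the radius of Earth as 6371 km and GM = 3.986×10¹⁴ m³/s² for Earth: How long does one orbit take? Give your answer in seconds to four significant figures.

T ≈ 5901 seconds

r = 6371 + 686.7 = 7057.7 km = 7.0577×10⁶ m.
Kepler's third law: T = 2π√(r³/μ) = 2π√((7.058×10⁶)³ / 3.986×10¹⁴).
r³/μ = 8.820×10⁵ s², so T = 2π × 9.391×10² = 5.901×10³ s.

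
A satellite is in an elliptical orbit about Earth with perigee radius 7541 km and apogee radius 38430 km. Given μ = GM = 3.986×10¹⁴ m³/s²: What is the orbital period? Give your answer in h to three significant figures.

T ≈ 9.63 h

Semi-major axis a = (r_p + r_a)/2 = (7541.0 + 38430)/2 = 22986 km = 2.299×10⁷ m.
By Kepler's third law T = 2π√(a³/μ) = 2π × 5.520×10³ = 3.468×10⁴ s.
= 9.634 h.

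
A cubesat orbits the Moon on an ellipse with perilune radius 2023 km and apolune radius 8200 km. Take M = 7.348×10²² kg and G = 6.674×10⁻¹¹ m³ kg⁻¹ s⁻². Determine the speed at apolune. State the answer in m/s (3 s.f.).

v ≈ 487 m/s

μ = GM = 6.674×10⁻¹¹ × 7.348×10²² = 4.904×10¹² m³/s².
Semi-major axis a = (r_p + r_a)/2 = 5111.5 km = 5.112×10⁶ m.
Vis-viva: v² = μ(2/r − 1/a) = 4.904×10¹² × (2.439×10⁻⁷ − 1.956×10⁻⁷) = 2.367×10⁵ m²/s².
v = 486.5 m/s.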